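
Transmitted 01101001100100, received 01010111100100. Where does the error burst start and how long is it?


XOR: 00111110000000

Burst at position 2, length 5


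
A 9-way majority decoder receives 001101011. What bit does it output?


Ones: 5 out of 9
Threshold: 5

1 (5/9 voted 1)


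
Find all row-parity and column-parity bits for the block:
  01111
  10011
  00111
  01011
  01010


Row parities: 01110
Column parities: 11010

Row P: 01110, Col P: 11010, Corner: 1


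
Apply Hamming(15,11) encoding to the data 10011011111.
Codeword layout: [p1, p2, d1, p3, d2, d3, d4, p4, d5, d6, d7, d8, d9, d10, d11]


Parity bits: p1=0, p2=1, p3=1, p4=0

011100101011111


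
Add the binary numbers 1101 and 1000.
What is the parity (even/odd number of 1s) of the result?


1101 = 13
1000 = 8
Sum = 21 = 10101
1s count = 3

odd parity (3 ones in 10101)


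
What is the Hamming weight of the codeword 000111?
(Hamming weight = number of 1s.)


Counting 1s in 000111

3


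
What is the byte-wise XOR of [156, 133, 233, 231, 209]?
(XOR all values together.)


XOR chain: 156 ^ 133 ^ 233 ^ 231 ^ 209 = 198

198


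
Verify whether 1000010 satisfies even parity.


Number of 1s: 2

Yes, parity is correct (2 ones)


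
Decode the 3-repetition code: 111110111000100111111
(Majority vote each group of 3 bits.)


Groups: 111, 110, 111, 000, 100, 111, 111
Majority votes: 1110011

1110011


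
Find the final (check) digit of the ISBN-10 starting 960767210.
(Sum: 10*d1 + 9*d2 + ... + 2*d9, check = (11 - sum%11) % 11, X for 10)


Weighted sum: 275
275 mod 11 = 0

Check digit: 0


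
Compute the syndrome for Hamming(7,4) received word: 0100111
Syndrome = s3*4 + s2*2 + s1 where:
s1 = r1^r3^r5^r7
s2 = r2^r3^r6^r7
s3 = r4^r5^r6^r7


s1=0, s2=1, s3=1

Syndrome = 6 (error at position 6)


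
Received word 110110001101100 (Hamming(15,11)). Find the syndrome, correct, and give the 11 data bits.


Syndrome = 0: no error detected

Data: 01001101100 (no errors)


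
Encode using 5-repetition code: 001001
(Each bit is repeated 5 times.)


Each bit -> 5 copies

000000000011111000000000011111


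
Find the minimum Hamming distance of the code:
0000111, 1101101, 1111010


Comparing all pairs, minimum distance: 4
Can detect 3 errors, correct 1 errors

4


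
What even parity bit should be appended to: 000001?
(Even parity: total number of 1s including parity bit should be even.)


Number of 1s in data: 1
Parity bit: 1

1


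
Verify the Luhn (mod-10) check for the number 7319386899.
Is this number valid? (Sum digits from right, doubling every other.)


Luhn sum = 62
62 mod 10 = 2

Invalid (Luhn sum mod 10 = 2)


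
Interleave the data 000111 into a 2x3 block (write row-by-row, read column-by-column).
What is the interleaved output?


Matrix:
  000
  111
Read columns: 010101

010101


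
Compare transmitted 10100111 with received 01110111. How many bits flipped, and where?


XOR: 11010000

3 error(s) at position(s): 0, 1, 3


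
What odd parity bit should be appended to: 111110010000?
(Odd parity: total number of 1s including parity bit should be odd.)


Number of 1s in data: 6
Parity bit: 1

1


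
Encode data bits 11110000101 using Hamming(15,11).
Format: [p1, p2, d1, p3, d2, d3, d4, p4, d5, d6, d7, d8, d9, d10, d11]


Parity bits: p1=1, p2=0, p3=1, p4=0

101111100000101


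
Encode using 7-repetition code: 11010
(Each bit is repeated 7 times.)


Each bit -> 7 copies

11111111111111000000011111110000000


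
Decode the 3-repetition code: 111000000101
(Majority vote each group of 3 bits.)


Groups: 111, 000, 000, 101
Majority votes: 1001

1001


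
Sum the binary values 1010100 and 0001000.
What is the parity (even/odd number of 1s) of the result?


1010100 = 84
0001000 = 8
Sum = 92 = 1011100
1s count = 4

even parity (4 ones in 1011100)


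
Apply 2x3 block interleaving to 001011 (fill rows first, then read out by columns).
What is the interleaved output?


Matrix:
  001
  011
Read columns: 000111

000111


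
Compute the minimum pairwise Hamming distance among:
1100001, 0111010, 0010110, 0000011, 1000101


Comparing all pairs, minimum distance: 2
Can detect 1 errors, correct 0 errors

2


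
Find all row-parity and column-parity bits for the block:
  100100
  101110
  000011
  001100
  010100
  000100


Row parities: 000001
Column parities: 010101

Row P: 000001, Col P: 010101, Corner: 1


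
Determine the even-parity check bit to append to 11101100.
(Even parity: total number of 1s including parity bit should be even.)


Number of 1s in data: 5
Parity bit: 1

1


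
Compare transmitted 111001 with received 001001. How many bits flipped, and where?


XOR: 110000

2 error(s) at position(s): 0, 1


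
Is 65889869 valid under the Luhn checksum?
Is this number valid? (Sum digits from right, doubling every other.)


Luhn sum = 52
52 mod 10 = 2

Invalid (Luhn sum mod 10 = 2)


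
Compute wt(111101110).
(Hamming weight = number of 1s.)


Counting 1s in 111101110

7


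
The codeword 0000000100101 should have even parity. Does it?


Number of 1s: 3

No, parity error (3 ones)


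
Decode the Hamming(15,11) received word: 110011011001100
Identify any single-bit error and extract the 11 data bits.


Syndrome = 0: no error detected

Data: 01101001100 (no errors)


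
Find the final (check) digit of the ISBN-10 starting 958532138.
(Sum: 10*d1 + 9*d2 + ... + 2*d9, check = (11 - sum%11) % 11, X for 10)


Weighted sum: 291
291 mod 11 = 5

Check digit: 6


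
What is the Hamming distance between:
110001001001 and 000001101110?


XOR: 110000100111
Count of 1s: 6

6


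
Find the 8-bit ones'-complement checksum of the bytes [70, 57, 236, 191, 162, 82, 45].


Sum = 843 mod 256 = 75
Complement = 180

180


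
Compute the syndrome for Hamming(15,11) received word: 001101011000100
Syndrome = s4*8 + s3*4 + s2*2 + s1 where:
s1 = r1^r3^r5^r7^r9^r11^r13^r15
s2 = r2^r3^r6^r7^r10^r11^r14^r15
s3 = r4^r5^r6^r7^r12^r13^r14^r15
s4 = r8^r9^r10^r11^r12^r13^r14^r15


s1=1, s2=0, s3=1, s4=1

Syndrome = 13 (error at position 13)


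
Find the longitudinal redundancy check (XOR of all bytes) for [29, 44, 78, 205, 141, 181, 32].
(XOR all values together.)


XOR chain: 29 ^ 44 ^ 78 ^ 205 ^ 141 ^ 181 ^ 32 = 170

170


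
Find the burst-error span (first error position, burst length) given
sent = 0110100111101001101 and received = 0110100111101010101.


XOR: 0000000000000011000

Burst at position 14, length 2


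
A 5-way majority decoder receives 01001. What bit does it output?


Ones: 2 out of 5
Threshold: 3

0 (2/5 voted 1)


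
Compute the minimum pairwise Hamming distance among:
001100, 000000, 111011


Comparing all pairs, minimum distance: 2
Can detect 1 errors, correct 0 errors

2


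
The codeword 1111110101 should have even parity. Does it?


Number of 1s: 8

Yes, parity is correct (8 ones)


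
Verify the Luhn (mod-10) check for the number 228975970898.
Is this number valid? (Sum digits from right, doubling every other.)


Luhn sum = 73
73 mod 10 = 3

Invalid (Luhn sum mod 10 = 3)


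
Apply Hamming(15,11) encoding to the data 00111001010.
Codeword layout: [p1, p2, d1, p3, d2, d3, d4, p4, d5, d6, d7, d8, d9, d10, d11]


Parity bits: p1=0, p2=1, p3=0, p4=1

010001111001010


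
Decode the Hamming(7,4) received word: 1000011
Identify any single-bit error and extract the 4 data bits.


Syndrome = 0: no error detected

Data: 0011 (no errors)


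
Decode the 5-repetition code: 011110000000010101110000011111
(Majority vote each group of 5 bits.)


Groups: 01111, 00000, 00010, 10111, 00000, 11111
Majority votes: 100101

100101


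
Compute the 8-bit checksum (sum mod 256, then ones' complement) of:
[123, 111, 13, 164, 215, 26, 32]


Sum = 684 mod 256 = 172
Complement = 83

83


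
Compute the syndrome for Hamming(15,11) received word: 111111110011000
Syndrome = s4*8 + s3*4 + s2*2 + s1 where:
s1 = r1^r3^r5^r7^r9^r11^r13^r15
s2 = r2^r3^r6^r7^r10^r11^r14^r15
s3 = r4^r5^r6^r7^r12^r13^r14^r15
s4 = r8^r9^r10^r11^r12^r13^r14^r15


s1=1, s2=1, s3=1, s4=1

Syndrome = 15 (error at position 15)


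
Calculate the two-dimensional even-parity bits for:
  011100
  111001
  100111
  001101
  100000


Row parities: 10011
Column parities: 101111

Row P: 10011, Col P: 101111, Corner: 1


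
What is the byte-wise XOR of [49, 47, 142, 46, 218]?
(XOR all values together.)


XOR chain: 49 ^ 47 ^ 142 ^ 46 ^ 218 = 100

100


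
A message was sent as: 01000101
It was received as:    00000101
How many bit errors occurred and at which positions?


XOR: 01000000

1 error(s) at position(s): 1


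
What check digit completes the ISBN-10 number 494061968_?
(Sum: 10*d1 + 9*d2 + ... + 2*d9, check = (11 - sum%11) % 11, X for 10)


Weighted sum: 264
264 mod 11 = 0

Check digit: 0


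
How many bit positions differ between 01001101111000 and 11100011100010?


XOR: 10101110011010
Count of 1s: 8

8


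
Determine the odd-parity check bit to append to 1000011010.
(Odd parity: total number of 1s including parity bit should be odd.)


Number of 1s in data: 4
Parity bit: 1

1


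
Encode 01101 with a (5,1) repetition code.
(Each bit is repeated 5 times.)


Each bit -> 5 copies

0000011111111110000011111


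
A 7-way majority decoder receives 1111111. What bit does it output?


Ones: 7 out of 7
Threshold: 4

1 (7/7 voted 1)


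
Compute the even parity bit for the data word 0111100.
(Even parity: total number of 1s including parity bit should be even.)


Number of 1s in data: 4
Parity bit: 0

0


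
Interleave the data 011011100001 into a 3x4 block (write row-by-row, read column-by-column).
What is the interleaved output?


Matrix:
  0110
  1110
  0001
Read columns: 010110110001

010110110001


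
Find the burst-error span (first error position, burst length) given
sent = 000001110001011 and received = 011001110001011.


XOR: 011000000000000

Burst at position 1, length 2


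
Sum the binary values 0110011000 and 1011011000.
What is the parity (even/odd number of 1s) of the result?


0110011000 = 408
1011011000 = 728
Sum = 1136 = 10001110000
1s count = 4

even parity (4 ones in 10001110000)


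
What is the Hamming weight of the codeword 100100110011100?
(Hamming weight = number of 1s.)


Counting 1s in 100100110011100

7


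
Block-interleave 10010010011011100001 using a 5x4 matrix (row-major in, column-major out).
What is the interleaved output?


Matrix:
  1001
  0010
  0110
  1110
  0001
Read columns: 10010001100111010001

10010001100111010001


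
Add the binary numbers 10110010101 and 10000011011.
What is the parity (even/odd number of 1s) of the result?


10110010101 = 1429
10000011011 = 1051
Sum = 2480 = 100110110000
1s count = 5

odd parity (5 ones in 100110110000)


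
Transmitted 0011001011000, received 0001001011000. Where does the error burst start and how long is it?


XOR: 0010000000000

Burst at position 2, length 1


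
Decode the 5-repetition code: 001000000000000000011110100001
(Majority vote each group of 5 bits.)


Groups: 00100, 00000, 00000, 00001, 11101, 00001
Majority votes: 000010

000010


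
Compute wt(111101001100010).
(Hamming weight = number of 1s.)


Counting 1s in 111101001100010

8


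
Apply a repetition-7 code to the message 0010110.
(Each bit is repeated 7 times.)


Each bit -> 7 copies

0000000000000011111110000000111111111111110000000


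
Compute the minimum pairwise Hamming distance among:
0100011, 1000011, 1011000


Comparing all pairs, minimum distance: 2
Can detect 1 errors, correct 0 errors

2


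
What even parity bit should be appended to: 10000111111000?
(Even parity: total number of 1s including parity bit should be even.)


Number of 1s in data: 7
Parity bit: 1

1


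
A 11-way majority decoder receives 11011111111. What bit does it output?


Ones: 10 out of 11
Threshold: 6

1 (10/11 voted 1)


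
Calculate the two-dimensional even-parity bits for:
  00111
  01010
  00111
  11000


Row parities: 1010
Column parities: 10010

Row P: 1010, Col P: 10010, Corner: 0


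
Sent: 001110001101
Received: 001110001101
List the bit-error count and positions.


XOR: 000000000000

0 errors (received matches sent)


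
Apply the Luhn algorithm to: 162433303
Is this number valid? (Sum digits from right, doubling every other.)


Luhn sum = 29
29 mod 10 = 9

Invalid (Luhn sum mod 10 = 9)


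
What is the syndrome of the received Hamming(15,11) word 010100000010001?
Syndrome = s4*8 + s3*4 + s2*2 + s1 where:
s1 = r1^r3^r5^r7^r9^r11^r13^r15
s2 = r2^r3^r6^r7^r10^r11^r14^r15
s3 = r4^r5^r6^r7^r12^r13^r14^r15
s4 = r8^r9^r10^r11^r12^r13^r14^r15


s1=0, s2=1, s3=0, s4=0

Syndrome = 2 (error at position 2)


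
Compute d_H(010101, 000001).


XOR: 010100
Count of 1s: 2

2


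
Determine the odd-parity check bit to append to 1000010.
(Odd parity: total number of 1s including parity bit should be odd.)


Number of 1s in data: 2
Parity bit: 1

1


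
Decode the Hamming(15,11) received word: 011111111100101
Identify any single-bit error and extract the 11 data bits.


Syndrome = 8: error at position 8

Data: 11111100101 (corrected bit 8)


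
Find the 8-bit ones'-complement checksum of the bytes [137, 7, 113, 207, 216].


Sum = 680 mod 256 = 168
Complement = 87

87


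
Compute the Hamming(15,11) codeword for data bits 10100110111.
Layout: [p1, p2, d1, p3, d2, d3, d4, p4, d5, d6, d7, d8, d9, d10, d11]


Parity bits: p1=0, p2=0, p3=0, p4=1

001001010110111


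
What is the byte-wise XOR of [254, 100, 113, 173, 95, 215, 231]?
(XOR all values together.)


XOR chain: 254 ^ 100 ^ 113 ^ 173 ^ 95 ^ 215 ^ 231 = 41

41


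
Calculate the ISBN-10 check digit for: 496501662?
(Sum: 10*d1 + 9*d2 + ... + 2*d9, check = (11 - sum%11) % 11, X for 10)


Weighted sum: 255
255 mod 11 = 2

Check digit: 9


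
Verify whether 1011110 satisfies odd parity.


Number of 1s: 5

Yes, parity is correct (5 ones)


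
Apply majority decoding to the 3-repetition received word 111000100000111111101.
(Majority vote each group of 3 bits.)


Groups: 111, 000, 100, 000, 111, 111, 101
Majority votes: 1000111

1000111


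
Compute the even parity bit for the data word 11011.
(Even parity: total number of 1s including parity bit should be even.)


Number of 1s in data: 4
Parity bit: 0

0


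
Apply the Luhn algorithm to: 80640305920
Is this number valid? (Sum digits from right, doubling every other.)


Luhn sum = 42
42 mod 10 = 2

Invalid (Luhn sum mod 10 = 2)


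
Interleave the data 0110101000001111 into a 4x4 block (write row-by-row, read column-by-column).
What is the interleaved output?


Matrix:
  0110
  1010
  0000
  1111
Read columns: 0101100111010001

0101100111010001


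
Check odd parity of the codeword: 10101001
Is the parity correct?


Number of 1s: 4

No, parity error (4 ones)


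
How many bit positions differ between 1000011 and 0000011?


XOR: 1000000
Count of 1s: 1

1


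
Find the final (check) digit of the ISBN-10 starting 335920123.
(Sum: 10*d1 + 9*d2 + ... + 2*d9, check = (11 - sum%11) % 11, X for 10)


Weighted sum: 188
188 mod 11 = 1

Check digit: X


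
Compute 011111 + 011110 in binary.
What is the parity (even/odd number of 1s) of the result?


011111 = 31
011110 = 30
Sum = 61 = 111101
1s count = 5

odd parity (5 ones in 111101)


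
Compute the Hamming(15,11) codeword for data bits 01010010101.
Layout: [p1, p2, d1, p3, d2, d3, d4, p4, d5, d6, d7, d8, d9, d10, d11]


Parity bits: p1=1, p2=1, p3=0, p4=1

110010110010101


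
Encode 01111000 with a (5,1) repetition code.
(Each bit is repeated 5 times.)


Each bit -> 5 copies

0000011111111111111111111000000000000000


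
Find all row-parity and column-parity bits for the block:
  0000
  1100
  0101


Row parities: 000
Column parities: 1001

Row P: 000, Col P: 1001, Corner: 0


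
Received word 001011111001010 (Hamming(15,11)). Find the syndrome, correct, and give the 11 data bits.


Syndrome = 4: error at position 4

Data: 11111001010 (corrected bit 4)


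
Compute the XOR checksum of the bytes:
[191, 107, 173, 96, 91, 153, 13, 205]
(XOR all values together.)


XOR chain: 191 ^ 107 ^ 173 ^ 96 ^ 91 ^ 153 ^ 13 ^ 205 = 27

27


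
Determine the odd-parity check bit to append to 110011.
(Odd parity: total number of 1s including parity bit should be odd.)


Number of 1s in data: 4
Parity bit: 1

1


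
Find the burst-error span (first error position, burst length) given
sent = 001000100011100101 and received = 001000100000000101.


XOR: 000000000011100000

Burst at position 10, length 3


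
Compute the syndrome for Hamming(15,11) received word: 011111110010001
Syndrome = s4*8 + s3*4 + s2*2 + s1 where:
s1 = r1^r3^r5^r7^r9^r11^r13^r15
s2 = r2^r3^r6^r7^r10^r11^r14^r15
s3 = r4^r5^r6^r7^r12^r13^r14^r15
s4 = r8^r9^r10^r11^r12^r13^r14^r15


s1=1, s2=0, s3=1, s4=1

Syndrome = 13 (error at position 13)


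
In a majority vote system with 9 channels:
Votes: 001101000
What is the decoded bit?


Ones: 3 out of 9
Threshold: 5

0 (3/9 voted 1)


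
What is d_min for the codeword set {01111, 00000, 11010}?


Comparing all pairs, minimum distance: 3
Can detect 2 errors, correct 1 errors

3


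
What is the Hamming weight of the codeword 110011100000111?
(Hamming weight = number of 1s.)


Counting 1s in 110011100000111

8


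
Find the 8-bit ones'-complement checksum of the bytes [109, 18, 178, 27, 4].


Sum = 336 mod 256 = 80
Complement = 175

175


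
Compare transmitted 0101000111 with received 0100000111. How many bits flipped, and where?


XOR: 0001000000

1 error(s) at position(s): 3


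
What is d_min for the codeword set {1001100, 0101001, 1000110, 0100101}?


Comparing all pairs, minimum distance: 2
Can detect 1 errors, correct 0 errors

2


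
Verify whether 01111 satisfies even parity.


Number of 1s: 4

Yes, parity is correct (4 ones)


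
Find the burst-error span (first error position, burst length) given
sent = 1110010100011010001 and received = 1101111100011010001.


XOR: 0011101000000000000

Burst at position 2, length 5


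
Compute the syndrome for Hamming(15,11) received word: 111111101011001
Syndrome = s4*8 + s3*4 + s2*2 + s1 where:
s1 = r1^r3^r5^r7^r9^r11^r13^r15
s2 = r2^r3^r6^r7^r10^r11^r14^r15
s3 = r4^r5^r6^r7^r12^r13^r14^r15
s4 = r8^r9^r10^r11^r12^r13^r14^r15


s1=1, s2=0, s3=0, s4=0

Syndrome = 1 (error at position 1)


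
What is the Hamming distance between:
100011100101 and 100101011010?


XOR: 000110111111
Count of 1s: 8

8


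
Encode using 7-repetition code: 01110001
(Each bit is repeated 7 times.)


Each bit -> 7 copies

00000001111111111111111111110000000000000000000001111111


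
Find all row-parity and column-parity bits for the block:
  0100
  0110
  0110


Row parities: 100
Column parities: 0100

Row P: 100, Col P: 0100, Corner: 1


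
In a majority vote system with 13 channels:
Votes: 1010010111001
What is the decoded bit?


Ones: 7 out of 13
Threshold: 7

1 (7/13 voted 1)


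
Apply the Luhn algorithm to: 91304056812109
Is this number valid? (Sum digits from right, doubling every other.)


Luhn sum = 53
53 mod 10 = 3

Invalid (Luhn sum mod 10 = 3)


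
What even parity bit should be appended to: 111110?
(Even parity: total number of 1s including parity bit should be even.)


Number of 1s in data: 5
Parity bit: 1

1


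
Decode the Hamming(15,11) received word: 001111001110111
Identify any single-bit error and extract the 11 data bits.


Syndrome = 0: no error detected

Data: 11101110111 (no errors)


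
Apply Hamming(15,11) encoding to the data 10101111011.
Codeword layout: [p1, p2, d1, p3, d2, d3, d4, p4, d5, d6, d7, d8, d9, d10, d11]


Parity bits: p1=0, p2=0, p3=0, p4=0

001001001111011


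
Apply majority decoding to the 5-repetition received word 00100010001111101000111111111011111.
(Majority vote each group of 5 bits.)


Groups: 00100, 01000, 11111, 01000, 11111, 11110, 11111
Majority votes: 0010111

0010111


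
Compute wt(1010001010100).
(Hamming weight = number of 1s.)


Counting 1s in 1010001010100

5


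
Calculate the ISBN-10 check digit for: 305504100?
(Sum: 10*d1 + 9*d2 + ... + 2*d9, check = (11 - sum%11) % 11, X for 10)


Weighted sum: 129
129 mod 11 = 8

Check digit: 3


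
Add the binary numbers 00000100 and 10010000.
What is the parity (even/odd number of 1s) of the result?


00000100 = 4
10010000 = 144
Sum = 148 = 10010100
1s count = 3

odd parity (3 ones in 10010100)


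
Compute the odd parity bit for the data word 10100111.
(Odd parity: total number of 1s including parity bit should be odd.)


Number of 1s in data: 5
Parity bit: 0

0


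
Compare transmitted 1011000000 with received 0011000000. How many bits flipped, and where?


XOR: 1000000000

1 error(s) at position(s): 0


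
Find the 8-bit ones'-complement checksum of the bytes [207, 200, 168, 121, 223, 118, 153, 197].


Sum = 1387 mod 256 = 107
Complement = 148

148


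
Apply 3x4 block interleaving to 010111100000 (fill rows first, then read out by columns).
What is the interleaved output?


Matrix:
  0101
  1110
  0000
Read columns: 010110010100

010110010100


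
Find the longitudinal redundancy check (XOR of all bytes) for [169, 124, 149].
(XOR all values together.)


XOR chain: 169 ^ 124 ^ 149 = 64

64


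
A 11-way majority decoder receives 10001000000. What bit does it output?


Ones: 2 out of 11
Threshold: 6

0 (2/11 voted 1)


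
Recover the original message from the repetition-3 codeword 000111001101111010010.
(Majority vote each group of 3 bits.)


Groups: 000, 111, 001, 101, 111, 010, 010
Majority votes: 0101100

0101100


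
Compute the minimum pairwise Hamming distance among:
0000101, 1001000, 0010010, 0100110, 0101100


Comparing all pairs, minimum distance: 2
Can detect 1 errors, correct 0 errors

2


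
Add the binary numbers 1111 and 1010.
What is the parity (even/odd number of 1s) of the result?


1111 = 15
1010 = 10
Sum = 25 = 11001
1s count = 3

odd parity (3 ones in 11001)


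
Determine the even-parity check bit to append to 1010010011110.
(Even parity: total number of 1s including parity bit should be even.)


Number of 1s in data: 7
Parity bit: 1

1


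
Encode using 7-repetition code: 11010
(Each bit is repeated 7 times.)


Each bit -> 7 copies

11111111111111000000011111110000000


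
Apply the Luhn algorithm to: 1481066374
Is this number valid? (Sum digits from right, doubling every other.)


Luhn sum = 35
35 mod 10 = 5

Invalid (Luhn sum mod 10 = 5)


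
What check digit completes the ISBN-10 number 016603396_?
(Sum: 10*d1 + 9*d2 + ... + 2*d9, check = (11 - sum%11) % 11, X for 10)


Weighted sum: 165
165 mod 11 = 0

Check digit: 0


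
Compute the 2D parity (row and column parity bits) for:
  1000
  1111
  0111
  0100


Row parities: 1011
Column parities: 0100

Row P: 1011, Col P: 0100, Corner: 1


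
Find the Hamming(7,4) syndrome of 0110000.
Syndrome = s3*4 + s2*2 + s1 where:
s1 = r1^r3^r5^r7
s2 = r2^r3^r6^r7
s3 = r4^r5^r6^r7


s1=1, s2=0, s3=0

Syndrome = 1 (error at position 1)


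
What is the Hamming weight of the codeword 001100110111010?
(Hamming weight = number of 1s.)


Counting 1s in 001100110111010

8


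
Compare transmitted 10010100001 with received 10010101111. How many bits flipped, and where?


XOR: 00000001110

3 error(s) at position(s): 7, 8, 9


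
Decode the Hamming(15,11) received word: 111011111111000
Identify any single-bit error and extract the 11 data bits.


Syndrome = 8: error at position 8

Data: 11111111000 (corrected bit 8)


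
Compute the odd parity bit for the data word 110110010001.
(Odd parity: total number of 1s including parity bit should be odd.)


Number of 1s in data: 6
Parity bit: 1

1


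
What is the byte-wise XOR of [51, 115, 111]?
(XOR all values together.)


XOR chain: 51 ^ 115 ^ 111 = 47

47


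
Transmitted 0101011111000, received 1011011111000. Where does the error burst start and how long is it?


XOR: 1110000000000

Burst at position 0, length 3


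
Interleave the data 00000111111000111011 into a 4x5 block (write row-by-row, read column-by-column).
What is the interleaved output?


Matrix:
  00000
  11111
  10001
  11011
Read columns: 01110101010001010111

01110101010001010111


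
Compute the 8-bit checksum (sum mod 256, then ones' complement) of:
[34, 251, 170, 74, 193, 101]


Sum = 823 mod 256 = 55
Complement = 200

200


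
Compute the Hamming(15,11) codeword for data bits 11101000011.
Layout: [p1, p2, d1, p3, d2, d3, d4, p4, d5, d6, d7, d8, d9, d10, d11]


Parity bits: p1=0, p2=0, p3=0, p4=1

001011011000011


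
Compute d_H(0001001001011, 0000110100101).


XOR: 0001111101110
Count of 1s: 8

8


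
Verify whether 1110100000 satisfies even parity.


Number of 1s: 4

Yes, parity is correct (4 ones)


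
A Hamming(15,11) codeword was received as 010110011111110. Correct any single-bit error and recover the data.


Syndrome = 12: error at position 12

Data: 01001110110 (corrected bit 12)


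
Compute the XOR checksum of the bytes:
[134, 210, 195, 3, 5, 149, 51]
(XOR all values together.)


XOR chain: 134 ^ 210 ^ 195 ^ 3 ^ 5 ^ 149 ^ 51 = 55

55


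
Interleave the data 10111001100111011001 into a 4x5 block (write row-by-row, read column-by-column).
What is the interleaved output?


Matrix:
  10111
  00110
  01110
  11001
Read columns: 10010011111011101001

10010011111011101001


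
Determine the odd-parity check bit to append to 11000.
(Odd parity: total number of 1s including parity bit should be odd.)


Number of 1s in data: 2
Parity bit: 1

1


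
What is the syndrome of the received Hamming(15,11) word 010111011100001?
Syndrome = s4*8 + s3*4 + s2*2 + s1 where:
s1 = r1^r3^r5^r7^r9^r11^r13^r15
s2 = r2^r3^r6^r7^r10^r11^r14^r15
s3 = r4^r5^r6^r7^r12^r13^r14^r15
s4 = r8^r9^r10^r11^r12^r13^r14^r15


s1=1, s2=0, s3=0, s4=0

Syndrome = 1 (error at position 1)


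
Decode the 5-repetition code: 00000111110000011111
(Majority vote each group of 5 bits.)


Groups: 00000, 11111, 00000, 11111
Majority votes: 0101

0101


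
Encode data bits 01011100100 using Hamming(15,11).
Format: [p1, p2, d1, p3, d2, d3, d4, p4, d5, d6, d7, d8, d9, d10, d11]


Parity bits: p1=0, p2=0, p3=1, p4=1

000110111100100


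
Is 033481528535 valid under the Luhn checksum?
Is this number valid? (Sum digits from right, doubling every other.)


Luhn sum = 47
47 mod 10 = 7

Invalid (Luhn sum mod 10 = 7)


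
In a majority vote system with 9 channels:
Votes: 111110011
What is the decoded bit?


Ones: 7 out of 9
Threshold: 5

1 (7/9 voted 1)


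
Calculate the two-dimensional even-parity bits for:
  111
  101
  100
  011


Row parities: 1010
Column parities: 101

Row P: 1010, Col P: 101, Corner: 0


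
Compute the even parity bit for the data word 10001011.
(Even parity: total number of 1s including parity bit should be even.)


Number of 1s in data: 4
Parity bit: 0

0


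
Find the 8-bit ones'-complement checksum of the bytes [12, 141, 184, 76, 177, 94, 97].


Sum = 781 mod 256 = 13
Complement = 242

242


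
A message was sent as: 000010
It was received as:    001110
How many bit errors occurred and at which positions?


XOR: 001100

2 error(s) at position(s): 2, 3


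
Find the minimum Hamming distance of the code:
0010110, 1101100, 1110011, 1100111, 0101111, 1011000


Comparing all pairs, minimum distance: 2
Can detect 1 errors, correct 0 errors

2


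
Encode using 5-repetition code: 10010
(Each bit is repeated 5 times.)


Each bit -> 5 copies

1111100000000001111100000


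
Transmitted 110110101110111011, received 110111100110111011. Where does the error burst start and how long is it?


XOR: 000001001000000000

Burst at position 5, length 4


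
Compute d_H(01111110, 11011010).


XOR: 10100100
Count of 1s: 3

3


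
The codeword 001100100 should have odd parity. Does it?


Number of 1s: 3

Yes, parity is correct (3 ones)


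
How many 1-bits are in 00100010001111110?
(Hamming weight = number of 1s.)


Counting 1s in 00100010001111110

8


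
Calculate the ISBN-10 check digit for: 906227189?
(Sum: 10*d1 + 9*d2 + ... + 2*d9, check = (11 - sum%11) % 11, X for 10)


Weighted sum: 245
245 mod 11 = 3

Check digit: 8


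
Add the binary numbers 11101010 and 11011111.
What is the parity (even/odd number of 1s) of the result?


11101010 = 234
11011111 = 223
Sum = 457 = 111001001
1s count = 5

odd parity (5 ones in 111001001)


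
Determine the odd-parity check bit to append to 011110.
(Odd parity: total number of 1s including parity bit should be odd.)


Number of 1s in data: 4
Parity bit: 1

1


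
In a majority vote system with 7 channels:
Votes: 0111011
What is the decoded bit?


Ones: 5 out of 7
Threshold: 4

1 (5/7 voted 1)


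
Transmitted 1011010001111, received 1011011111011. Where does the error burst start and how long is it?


XOR: 0000001110100

Burst at position 6, length 5


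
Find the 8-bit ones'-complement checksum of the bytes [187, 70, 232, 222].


Sum = 711 mod 256 = 199
Complement = 56

56


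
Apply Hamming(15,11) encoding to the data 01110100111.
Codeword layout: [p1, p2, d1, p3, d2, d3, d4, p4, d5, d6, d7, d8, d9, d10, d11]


Parity bits: p1=0, p2=1, p3=0, p4=0

010011100100111


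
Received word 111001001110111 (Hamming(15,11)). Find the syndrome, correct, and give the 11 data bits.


Syndrome = 2: error at position 2

Data: 10101110111 (corrected bit 2)


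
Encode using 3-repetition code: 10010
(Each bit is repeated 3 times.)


Each bit -> 3 copies

111000000111000


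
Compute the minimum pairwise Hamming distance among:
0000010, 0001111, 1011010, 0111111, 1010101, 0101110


Comparing all pairs, minimum distance: 2
Can detect 1 errors, correct 0 errors

2


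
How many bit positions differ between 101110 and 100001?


XOR: 001111
Count of 1s: 4

4


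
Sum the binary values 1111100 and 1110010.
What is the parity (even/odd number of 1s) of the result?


1111100 = 124
1110010 = 114
Sum = 238 = 11101110
1s count = 6

even parity (6 ones in 11101110)


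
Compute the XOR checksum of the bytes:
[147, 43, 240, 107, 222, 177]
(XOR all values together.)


XOR chain: 147 ^ 43 ^ 240 ^ 107 ^ 222 ^ 177 = 76

76


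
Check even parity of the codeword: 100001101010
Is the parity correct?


Number of 1s: 5

No, parity error (5 ones)


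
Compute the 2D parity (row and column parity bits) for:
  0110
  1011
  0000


Row parities: 010
Column parities: 1101

Row P: 010, Col P: 1101, Corner: 1


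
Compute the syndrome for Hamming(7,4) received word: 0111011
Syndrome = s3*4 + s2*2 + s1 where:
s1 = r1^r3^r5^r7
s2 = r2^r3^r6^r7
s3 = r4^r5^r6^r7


s1=0, s2=0, s3=1

Syndrome = 4 (error at position 4)


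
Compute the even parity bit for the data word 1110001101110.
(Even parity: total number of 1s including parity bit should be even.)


Number of 1s in data: 8
Parity bit: 0

0


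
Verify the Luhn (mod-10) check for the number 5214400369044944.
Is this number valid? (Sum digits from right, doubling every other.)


Luhn sum = 65
65 mod 10 = 5

Invalid (Luhn sum mod 10 = 5)


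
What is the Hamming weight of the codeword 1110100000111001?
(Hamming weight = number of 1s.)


Counting 1s in 1110100000111001

8


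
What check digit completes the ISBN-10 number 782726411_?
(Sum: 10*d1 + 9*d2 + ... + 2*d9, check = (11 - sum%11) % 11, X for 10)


Weighted sum: 270
270 mod 11 = 6

Check digit: 5


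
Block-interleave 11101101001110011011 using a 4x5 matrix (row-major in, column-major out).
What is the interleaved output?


Matrix:
  11101
  10100
  11100
  11011
Read columns: 11111011111000011001

11111011111000011001


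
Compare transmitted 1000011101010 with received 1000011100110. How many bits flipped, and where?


XOR: 0000000001100

2 error(s) at position(s): 9, 10


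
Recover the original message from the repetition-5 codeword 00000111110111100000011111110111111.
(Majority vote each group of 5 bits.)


Groups: 00000, 11111, 01111, 00000, 01111, 11101, 11111
Majority votes: 0110111

0110111


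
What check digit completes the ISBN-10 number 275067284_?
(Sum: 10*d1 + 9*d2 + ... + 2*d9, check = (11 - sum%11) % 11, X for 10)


Weighted sum: 234
234 mod 11 = 3

Check digit: 8


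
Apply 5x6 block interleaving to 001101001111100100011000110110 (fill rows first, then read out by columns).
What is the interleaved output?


Matrix:
  001101
  001111
  100100
  011000
  110110
Read columns: 001010001111010111010100111000

001010001111010111010100111000


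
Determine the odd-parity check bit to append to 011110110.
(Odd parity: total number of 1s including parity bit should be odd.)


Number of 1s in data: 6
Parity bit: 1

1


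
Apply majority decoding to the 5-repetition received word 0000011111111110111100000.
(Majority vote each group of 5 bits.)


Groups: 00000, 11111, 11111, 01111, 00000
Majority votes: 01110

01110


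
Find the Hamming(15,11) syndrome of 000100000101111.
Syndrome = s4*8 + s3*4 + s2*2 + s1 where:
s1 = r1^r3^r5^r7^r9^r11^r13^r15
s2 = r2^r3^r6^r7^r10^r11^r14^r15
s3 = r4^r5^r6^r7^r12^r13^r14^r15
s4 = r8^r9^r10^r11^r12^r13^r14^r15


s1=0, s2=1, s3=1, s4=1

Syndrome = 14 (error at position 14)


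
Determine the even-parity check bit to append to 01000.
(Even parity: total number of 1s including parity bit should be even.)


Number of 1s in data: 1
Parity bit: 1

1


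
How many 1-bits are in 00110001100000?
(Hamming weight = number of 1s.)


Counting 1s in 00110001100000

4


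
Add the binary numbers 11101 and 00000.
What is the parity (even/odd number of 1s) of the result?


11101 = 29
00000 = 0
Sum = 29 = 11101
1s count = 4

even parity (4 ones in 11101)


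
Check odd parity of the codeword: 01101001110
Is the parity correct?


Number of 1s: 6

No, parity error (6 ones)


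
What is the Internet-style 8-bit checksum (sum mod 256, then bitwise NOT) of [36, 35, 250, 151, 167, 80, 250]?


Sum = 969 mod 256 = 201
Complement = 54

54


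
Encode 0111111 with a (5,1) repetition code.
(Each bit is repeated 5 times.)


Each bit -> 5 copies

00000111111111111111111111111111111


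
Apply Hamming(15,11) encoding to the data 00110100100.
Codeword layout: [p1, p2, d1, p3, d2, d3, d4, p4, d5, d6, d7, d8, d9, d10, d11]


Parity bits: p1=0, p2=1, p3=1, p4=0

010101100100100


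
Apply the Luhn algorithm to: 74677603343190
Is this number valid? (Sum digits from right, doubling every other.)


Luhn sum = 59
59 mod 10 = 9

Invalid (Luhn sum mod 10 = 9)


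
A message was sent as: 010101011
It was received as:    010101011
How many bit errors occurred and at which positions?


XOR: 000000000

0 errors (received matches sent)


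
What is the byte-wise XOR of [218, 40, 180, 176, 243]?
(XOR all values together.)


XOR chain: 218 ^ 40 ^ 180 ^ 176 ^ 243 = 5

5


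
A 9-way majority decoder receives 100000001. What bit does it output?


Ones: 2 out of 9
Threshold: 5

0 (2/9 voted 1)


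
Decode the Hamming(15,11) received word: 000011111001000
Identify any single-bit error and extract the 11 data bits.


Syndrome = 9: error at position 9

Data: 01110001000 (corrected bit 9)


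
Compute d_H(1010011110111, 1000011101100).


XOR: 0010000011011
Count of 1s: 5

5


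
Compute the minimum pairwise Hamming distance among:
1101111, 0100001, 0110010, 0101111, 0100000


Comparing all pairs, minimum distance: 1
Can detect 0 errors, correct 0 errors

1


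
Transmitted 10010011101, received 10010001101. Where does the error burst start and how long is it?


XOR: 00000010000

Burst at position 6, length 1


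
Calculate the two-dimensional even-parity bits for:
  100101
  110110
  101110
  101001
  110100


Row parities: 10011
Column parities: 100000

Row P: 10011, Col P: 100000, Corner: 1


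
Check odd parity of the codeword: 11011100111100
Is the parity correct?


Number of 1s: 9

Yes, parity is correct (9 ones)


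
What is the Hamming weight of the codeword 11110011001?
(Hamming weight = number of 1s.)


Counting 1s in 11110011001

7


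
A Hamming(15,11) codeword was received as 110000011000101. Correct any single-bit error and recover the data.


Syndrome = 0: no error detected

Data: 00001000101 (no errors)


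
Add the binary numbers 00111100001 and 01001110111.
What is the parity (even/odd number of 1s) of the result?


00111100001 = 481
01001110111 = 631
Sum = 1112 = 10001011000
1s count = 4

even parity (4 ones in 10001011000)


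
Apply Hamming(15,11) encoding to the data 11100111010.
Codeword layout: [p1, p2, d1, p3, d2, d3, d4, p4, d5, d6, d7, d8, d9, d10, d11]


Parity bits: p1=1, p2=1, p3=0, p4=0

111011000111010


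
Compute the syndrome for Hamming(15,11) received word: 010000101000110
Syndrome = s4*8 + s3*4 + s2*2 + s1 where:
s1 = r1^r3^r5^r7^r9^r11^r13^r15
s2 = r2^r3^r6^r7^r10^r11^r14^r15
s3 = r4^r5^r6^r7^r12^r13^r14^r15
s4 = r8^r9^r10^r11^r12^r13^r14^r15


s1=1, s2=1, s3=1, s4=1

Syndrome = 15 (error at position 15)


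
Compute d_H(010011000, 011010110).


XOR: 001001110
Count of 1s: 4

4


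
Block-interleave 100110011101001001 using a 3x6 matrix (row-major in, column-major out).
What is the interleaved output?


Matrix:
  100110
  011101
  001001
Read columns: 100010011110100011

100010011110100011


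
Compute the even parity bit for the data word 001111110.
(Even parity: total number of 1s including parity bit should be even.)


Number of 1s in data: 6
Parity bit: 0

0


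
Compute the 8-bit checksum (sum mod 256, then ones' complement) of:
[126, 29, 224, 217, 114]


Sum = 710 mod 256 = 198
Complement = 57

57


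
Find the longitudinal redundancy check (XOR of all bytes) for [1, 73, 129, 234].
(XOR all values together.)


XOR chain: 1 ^ 73 ^ 129 ^ 234 = 35

35


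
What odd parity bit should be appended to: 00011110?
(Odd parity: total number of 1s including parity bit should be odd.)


Number of 1s in data: 4
Parity bit: 1

1


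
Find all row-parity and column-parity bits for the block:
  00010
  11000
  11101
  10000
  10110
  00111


Row parities: 100111
Column parities: 00110

Row P: 100111, Col P: 00110, Corner: 0


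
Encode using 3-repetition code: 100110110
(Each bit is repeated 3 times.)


Each bit -> 3 copies

111000000111111000111111000


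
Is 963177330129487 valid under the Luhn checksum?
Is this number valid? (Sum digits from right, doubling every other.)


Luhn sum = 69
69 mod 10 = 9

Invalid (Luhn sum mod 10 = 9)


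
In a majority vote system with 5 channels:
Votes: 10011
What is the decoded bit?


Ones: 3 out of 5
Threshold: 3

1 (3/5 voted 1)


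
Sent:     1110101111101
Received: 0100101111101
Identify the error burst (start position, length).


XOR: 1010000000000

Burst at position 0, length 3


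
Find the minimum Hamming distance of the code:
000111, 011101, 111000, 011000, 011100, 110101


Comparing all pairs, minimum distance: 1
Can detect 0 errors, correct 0 errors

1
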